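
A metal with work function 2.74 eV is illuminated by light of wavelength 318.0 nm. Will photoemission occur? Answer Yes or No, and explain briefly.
Yes

For photoemission, the photon energy must exceed the work function.

Photon energy: E = hc/λ = 3.8989 eV
Work function: φ = 2.74 eV

Since E_photon (3.8989 eV) > φ (2.74 eV), photoemission WILL occur.
The threshold wavelength is λ₀ = hc/φ = 452.5 nm.
Since 318.0 nm < 452.5 nm, the light has sufficient energy.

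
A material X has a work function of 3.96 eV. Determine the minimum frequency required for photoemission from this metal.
9.5752e+14 Hz

The threshold frequency is when the photon energy equals the work function:
hf₀ = φ

Solving for f₀:
f₀ = φ/h = (3.96 eV × 1.602×10⁻¹⁹ J/eV) / (6.626×10⁻³⁴ J·s)
f₀ = 9.5752e+14 Hz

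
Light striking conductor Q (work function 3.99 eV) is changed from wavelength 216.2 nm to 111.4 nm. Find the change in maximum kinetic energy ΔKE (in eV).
5.3949 eV

Using Einstein's equation: KE_max = hc/λ - φ

For λ₁ = 216.2 nm:
KE₁ = hc/λ₁ - φ = 5.7347 - 3.99 = 1.7447 eV

For λ₂ = 111.4 nm:
KE₂ = hc/λ₂ - φ = 11.1296 - 3.99 = 7.1396 eV

Change in KE:
ΔKE = KE₂ - KE₁ = 7.1396 - 1.7447 = 5.3949 eV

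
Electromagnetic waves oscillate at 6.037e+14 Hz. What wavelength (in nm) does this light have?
496.59 nm

Using the wave equation: c = fλ

Solving for wavelength:
λ = c/f = (3×10⁸ m/s) / (6.037e+14 Hz)
λ = 496.59 nm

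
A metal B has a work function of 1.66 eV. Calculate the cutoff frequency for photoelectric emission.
4.0139e+14 Hz

The threshold frequency is when the photon energy equals the work function:
hf₀ = φ

Solving for f₀:
f₀ = φ/h = (1.66 eV × 1.602×10⁻¹⁹ J/eV) / (6.626×10⁻³⁴ J·s)
f₀ = 4.0139e+14 Hz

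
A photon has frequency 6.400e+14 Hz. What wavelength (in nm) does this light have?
468.43 nm

Using the wave equation: c = fλ

Solving for wavelength:
λ = c/f = (3×10⁸ m/s) / (6.400e+14 Hz)
λ = 468.43 nm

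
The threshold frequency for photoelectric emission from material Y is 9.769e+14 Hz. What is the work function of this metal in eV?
4.04 eV

At the threshold frequency, photon energy equals work function:
φ = hf₀

Calculating:
φ = (6.626×10⁻³⁴ J·s)(9.769e+14 Hz)
φ = 4.04 eV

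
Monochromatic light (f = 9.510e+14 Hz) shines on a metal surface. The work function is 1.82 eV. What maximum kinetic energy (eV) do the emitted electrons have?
2.1130 eV

Using Einstein's photoelectric equation: KE_max = hf - φ

First, calculate the photon energy:
E_photon = hf = (6.626×10⁻³⁴ J·s)(9.510e+14 Hz)
E_photon = 3.9330 eV

Then, the maximum kinetic energy:
KE_max = E_photon - φ = 3.9330 eV - 1.82 eV = 2.1130 eV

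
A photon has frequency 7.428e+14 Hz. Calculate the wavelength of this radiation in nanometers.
403.60 nm

Using the wave equation: c = fλ

Solving for wavelength:
λ = c/f = (3×10⁸ m/s) / (7.428e+14 Hz)
λ = 403.60 nm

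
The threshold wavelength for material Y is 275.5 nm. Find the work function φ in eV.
4.50 eV

At the threshold wavelength, photon energy equals work function:
φ = hc/λ₀

Calculating:
φ = (6.626×10⁻³⁴ J·s)(3×10⁸ m/s) / (275.5×10⁻⁹ m)
φ = 4.50 eV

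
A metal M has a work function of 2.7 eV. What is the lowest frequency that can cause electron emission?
6.5286e+14 Hz

The threshold frequency is when the photon energy equals the work function:
hf₀ = φ

Solving for f₀:
f₀ = φ/h = (2.7 eV × 1.602×10⁻¹⁹ J/eV) / (6.626×10⁻³⁴ J·s)
f₀ = 6.5286e+14 Hz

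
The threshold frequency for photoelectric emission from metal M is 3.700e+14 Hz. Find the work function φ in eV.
1.53 eV

At the threshold frequency, photon energy equals work function:
φ = hf₀

Calculating:
φ = (6.626×10⁻³⁴ J·s)(3.700e+14 Hz)
φ = 1.53 eV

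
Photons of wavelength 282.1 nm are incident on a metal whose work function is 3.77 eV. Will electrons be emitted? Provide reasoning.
Yes

For photoemission, the photon energy must exceed the work function.

Photon energy: E = hc/λ = 4.3950 eV
Work function: φ = 3.77 eV

Since E_photon (4.3950 eV) > φ (3.77 eV), photoemission WILL occur.
The threshold wavelength is λ₀ = hc/φ = 328.9 nm.
Since 282.1 nm < 328.9 nm, the light has sufficient energy.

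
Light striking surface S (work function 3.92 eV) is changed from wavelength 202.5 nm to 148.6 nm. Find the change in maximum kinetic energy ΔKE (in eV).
2.2208 eV

Using Einstein's equation: KE_max = hc/λ - φ

For λ₁ = 202.5 nm:
KE₁ = hc/λ₁ - φ = 6.1227 - 3.92 = 2.2027 eV

For λ₂ = 148.6 nm:
KE₂ = hc/λ₂ - φ = 8.3435 - 3.92 = 4.4235 eV

Change in KE:
ΔKE = KE₂ - KE₁ = 4.4235 - 2.2027 = 2.2208 eV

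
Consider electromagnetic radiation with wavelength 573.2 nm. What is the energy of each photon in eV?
2.1630 eV

Using E = hf = hc/λ:

E = hc/λ = (6.626×10⁻³⁴ J·s)(3×10⁸ m/s) / (573.2×10⁻⁹ m)
E = 2.1630 eV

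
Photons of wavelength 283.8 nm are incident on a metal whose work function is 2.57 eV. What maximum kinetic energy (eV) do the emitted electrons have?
1.7987 eV

Using Einstein's photoelectric equation: KE_max = hf - φ = hc/λ - φ

First, calculate the photon energy:
E_photon = hc/λ = (6.626×10⁻³⁴ J·s)(3×10⁸ m/s) / (283.8×10⁻⁹ m)
E_photon = 4.3687 eV

Then, the maximum kinetic energy:
KE_max = E_photon - φ = 4.3687 eV - 2.57 eV = 1.7987 eV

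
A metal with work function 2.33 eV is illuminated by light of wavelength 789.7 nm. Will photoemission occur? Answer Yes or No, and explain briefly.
No

For photoemission, the photon energy must exceed the work function.

Photon energy: E = hc/λ = 1.5700 eV
Work function: φ = 2.33 eV

Since E_photon (1.5700 eV) < φ (2.33 eV), photoemission will NOT occur.
The threshold wavelength is λ₀ = hc/φ = 532.1 nm.
Since 789.7 nm > 532.1 nm, the photons lack sufficient energy.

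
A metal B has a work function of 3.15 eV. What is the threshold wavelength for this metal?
393.60 nm

The threshold wavelength is when the photon energy equals the work function:
hc/λ₀ = φ

Solving for λ₀:
λ₀ = hc/φ = (6.626×10⁻³⁴ J·s)(3×10⁸ m/s) / (3.15 eV × 1.602×10⁻¹⁹ J/eV)
λ₀ = 393.60 nm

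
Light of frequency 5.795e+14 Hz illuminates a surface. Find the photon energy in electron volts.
2.3966 eV

Using E = hf:

E = hf = (6.626×10⁻³⁴ J·s)(5.795e+14 Hz)
E = 2.3966 eV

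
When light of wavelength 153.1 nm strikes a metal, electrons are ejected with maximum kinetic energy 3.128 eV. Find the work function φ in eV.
4.97 eV

From Einstein's photoelectric equation: KE_max = hf - φ = hc/λ - φ

Rearranging for φ:
φ = hc/λ - KE_max

Calculate photon energy:
E_photon = hc/λ = 8.0982 eV

Therefore:
φ = 8.0982 - 3.128 = 4.97 eV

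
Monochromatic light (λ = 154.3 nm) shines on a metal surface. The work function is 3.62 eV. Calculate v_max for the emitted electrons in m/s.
1.2462e+06 m/s

First, find the maximum kinetic energy:
E_photon = hc/λ = 8.0353 eV
KE_max = E_photon - φ = 8.0353 - 3.62 = 4.4153 eV

Convert to Joules: KE_max = 4.4153 × 1.602×10⁻¹⁹ J = 7.0740e-19 J

Then use KE = ½mv² to find velocity:
v = √(2·KE/m) = √(2 × 7.0740e-19 J / 9.109e-31 kg)
v = 1.2462e+06 m/s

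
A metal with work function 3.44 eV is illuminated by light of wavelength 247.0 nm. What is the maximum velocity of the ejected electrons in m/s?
7.4542e+05 m/s

First, find the maximum kinetic energy:
E_photon = hc/λ = 5.0196 eV
KE_max = E_photon - φ = 5.0196 - 3.44 = 1.5796 eV

Convert to Joules: KE_max = 1.5796 × 1.602×10⁻¹⁹ J = 2.5308e-19 J

Then use KE = ½mv² to find velocity:
v = √(2·KE/m) = √(2 × 2.5308e-19 J / 9.109e-31 kg)
v = 7.4542e+05 m/s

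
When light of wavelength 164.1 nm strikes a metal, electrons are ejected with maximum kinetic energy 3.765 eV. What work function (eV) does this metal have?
3.79 eV

From Einstein's photoelectric equation: KE_max = hf - φ = hc/λ - φ

Rearranging for φ:
φ = hc/λ - KE_max

Calculate photon energy:
E_photon = hc/λ = 7.5554 eV

Therefore:
φ = 7.5554 - 3.765 = 3.79 eV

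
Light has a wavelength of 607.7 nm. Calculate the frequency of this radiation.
4.9332e+14 Hz

Using the wave equation: c = fλ

Solving for frequency:
f = c/λ = (3×10⁸ m/s) / (607.7×10⁻⁹ m)
f = 4.9332e+14 Hz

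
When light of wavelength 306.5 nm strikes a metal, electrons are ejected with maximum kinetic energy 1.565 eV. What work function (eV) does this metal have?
2.48 eV

From Einstein's photoelectric equation: KE_max = hf - φ = hc/λ - φ

Rearranging for φ:
φ = hc/λ - KE_max

Calculate photon energy:
E_photon = hc/λ = 4.0452 eV

Therefore:
φ = 4.0452 - 1.565 = 2.48 eV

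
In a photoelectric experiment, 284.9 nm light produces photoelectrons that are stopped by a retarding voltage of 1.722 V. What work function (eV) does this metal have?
2.63 eV

The stopping potential gives the maximum kinetic energy: KE_max = eV_s = 1.722 eV

From Einstein's photoelectric equation: KE_max = hc/λ - φ
Rearranging: φ = hc/λ - KE_max

Calculate photon energy:
E_photon = hc/λ = (6.626×10⁻³⁴ J·s)(3×10⁸ m/s) / (284.9×10⁻⁹ m) = 4.3518 eV

Therefore:
φ = 4.3518 - 1.722 = 2.63 eV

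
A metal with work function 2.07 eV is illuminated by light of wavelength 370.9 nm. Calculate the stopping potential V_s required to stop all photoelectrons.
1.2728 V

The stopping potential V_s satisfies: eV_s = KE_max

First, find KE_max using Einstein's equation:
E_photon = hc/λ = 3.3428 eV
KE_max = E_photon - φ = 3.3428 - 2.07 = 1.2728 eV

Since eV_s = KE_max:
V_s = KE_max/e = 1.2728 V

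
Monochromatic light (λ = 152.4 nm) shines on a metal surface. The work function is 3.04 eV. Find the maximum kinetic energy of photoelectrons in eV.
5.0954 eV

Using Einstein's photoelectric equation: KE_max = hf - φ = hc/λ - φ

First, calculate the photon energy:
E_photon = hc/λ = (6.626×10⁻³⁴ J·s)(3×10⁸ m/s) / (152.4×10⁻⁹ m)
E_photon = 8.1354 eV

Then, the maximum kinetic energy:
KE_max = E_photon - φ = 8.1354 eV - 3.04 eV = 5.0954 eV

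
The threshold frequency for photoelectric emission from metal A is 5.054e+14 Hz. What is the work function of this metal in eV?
2.09 eV

At the threshold frequency, photon energy equals work function:
φ = hf₀

Calculating:
φ = (6.626×10⁻³⁴ J·s)(5.054e+14 Hz)
φ = 2.09 eV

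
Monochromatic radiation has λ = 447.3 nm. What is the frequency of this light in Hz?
6.7023e+14 Hz

Using the wave equation: c = fλ

Solving for frequency:
f = c/λ = (3×10⁸ m/s) / (447.3×10⁻⁹ m)
f = 6.7023e+14 Hz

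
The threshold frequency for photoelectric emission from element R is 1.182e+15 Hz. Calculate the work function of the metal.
4.89 eV

At the threshold frequency, photon energy equals work function:
φ = hf₀

Calculating:
φ = (6.626×10⁻³⁴ J·s)(1.182e+15 Hz)
φ = 4.89 eV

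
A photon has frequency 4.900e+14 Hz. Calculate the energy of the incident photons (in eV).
2.0265 eV

Using E = hf:

E = hf = (6.626×10⁻³⁴ J·s)(4.900e+14 Hz)
E = 2.0265 eV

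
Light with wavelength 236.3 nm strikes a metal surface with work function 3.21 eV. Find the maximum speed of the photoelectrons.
8.4647e+05 m/s

First, find the maximum kinetic energy:
E_photon = hc/λ = 5.2469 eV
KE_max = E_photon - φ = 5.2469 - 3.21 = 2.0369 eV

Convert to Joules: KE_max = 2.0369 × 1.602×10⁻¹⁹ J = 3.2635e-19 J

Then use KE = ½mv² to find velocity:
v = √(2·KE/m) = √(2 × 3.2635e-19 J / 9.109e-31 kg)
v = 8.4647e+05 m/s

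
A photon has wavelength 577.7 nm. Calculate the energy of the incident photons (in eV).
2.1462 eV

Using E = hf = hc/λ:

E = hc/λ = (6.626×10⁻³⁴ J·s)(3×10⁸ m/s) / (577.7×10⁻⁹ m)
E = 2.1462 eV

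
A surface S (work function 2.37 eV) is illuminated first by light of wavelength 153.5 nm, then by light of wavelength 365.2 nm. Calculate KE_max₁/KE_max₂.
5.5681

Using Einstein's equation: KE_max = hc/λ - φ

For λ₁ = 153.5 nm:
E₁ = hc/λ₁ = 8.0771 eV
KE₁ = E₁ - φ = 8.0771 - 2.37 = 5.7071 eV

For λ₂ = 365.2 nm:
E₂ = hc/λ₂ = 3.3950 eV
KE₂ = E₂ - φ = 3.3950 - 2.37 = 1.0250 eV

Ratio: KE₁/KE₂ = 5.7071/1.0250 = 5.5681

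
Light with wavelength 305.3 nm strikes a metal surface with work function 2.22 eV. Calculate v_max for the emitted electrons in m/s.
8.0475e+05 m/s

First, find the maximum kinetic energy:
E_photon = hc/λ = 4.0611 eV
KE_max = E_photon - φ = 4.0611 - 2.22 = 1.8411 eV

Convert to Joules: KE_max = 1.8411 × 1.602×10⁻¹⁹ J = 2.9497e-19 J

Then use KE = ½mv² to find velocity:
v = √(2·KE/m) = √(2 × 2.9497e-19 J / 9.109e-31 kg)
v = 8.0475e+05 m/s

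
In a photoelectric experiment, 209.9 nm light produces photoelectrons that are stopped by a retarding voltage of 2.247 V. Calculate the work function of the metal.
3.66 eV

The stopping potential gives the maximum kinetic energy: KE_max = eV_s = 2.247 eV

From Einstein's photoelectric equation: KE_max = hc/λ - φ
Rearranging: φ = hc/λ - KE_max

Calculate photon energy:
E_photon = hc/λ = (6.626×10⁻³⁴ J·s)(3×10⁸ m/s) / (209.9×10⁻⁹ m) = 5.9068 eV

Therefore:
φ = 5.9068 - 2.247 = 3.66 eV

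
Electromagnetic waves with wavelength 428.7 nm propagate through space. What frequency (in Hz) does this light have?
6.9931e+14 Hz

Using the wave equation: c = fλ

Solving for frequency:
f = c/λ = (3×10⁸ m/s) / (428.7×10⁻⁹ m)
f = 6.9931e+14 Hz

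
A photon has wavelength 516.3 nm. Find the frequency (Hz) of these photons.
5.8066e+14 Hz

Using the wave equation: c = fλ

Solving for frequency:
f = c/λ = (3×10⁸ m/s) / (516.3×10⁻⁹ m)
f = 5.8066e+14 Hz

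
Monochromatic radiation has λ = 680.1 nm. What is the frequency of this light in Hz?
4.4081e+14 Hz

Using the wave equation: c = fλ

Solving for frequency:
f = c/λ = (3×10⁸ m/s) / (680.1×10⁻⁹ m)
f = 4.4081e+14 Hz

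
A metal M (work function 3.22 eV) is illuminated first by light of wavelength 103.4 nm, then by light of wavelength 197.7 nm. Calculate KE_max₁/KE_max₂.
2.8744

Using Einstein's equation: KE_max = hc/λ - φ

For λ₁ = 103.4 nm:
E₁ = hc/λ₁ = 11.9907 eV
KE₁ = E₁ - φ = 11.9907 - 3.22 = 8.7707 eV

For λ₂ = 197.7 nm:
E₂ = hc/λ₂ = 6.2713 eV
KE₂ = E₂ - φ = 6.2713 - 3.22 = 3.0513 eV

Ratio: KE₁/KE₂ = 8.7707/3.0513 = 2.8744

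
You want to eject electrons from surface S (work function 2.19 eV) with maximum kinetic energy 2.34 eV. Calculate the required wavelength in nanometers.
273.70 nm

From Einstein's equation: KE_max = hc/λ - φ

Rearranging for λ:
hc/λ = KE_max + φ
λ = hc/(KE_max + φ)

Required photon energy:
E_photon = KE_max + φ = 2.34 + 2.19 = 4.53 eV

Required wavelength:
λ = hc/E_photon = (6.626×10⁻³⁴)(3×10⁸) / (4.53 × 1.602×10⁻¹⁹)
λ = 273.70 nm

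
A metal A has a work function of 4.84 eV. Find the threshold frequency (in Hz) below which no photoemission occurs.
1.1703e+15 Hz

The threshold frequency is when the photon energy equals the work function:
hf₀ = φ

Solving for f₀:
f₀ = φ/h = (4.84 eV × 1.602×10⁻¹⁹ J/eV) / (6.626×10⁻³⁴ J·s)
f₀ = 1.1703e+15 Hz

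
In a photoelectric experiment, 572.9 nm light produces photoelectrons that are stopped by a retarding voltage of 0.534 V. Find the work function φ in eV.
1.63 eV

The stopping potential gives the maximum kinetic energy: KE_max = eV_s = 0.534 eV

From Einstein's photoelectric equation: KE_max = hc/λ - φ
Rearranging: φ = hc/λ - KE_max

Calculate photon energy:
E_photon = hc/λ = (6.626×10⁻³⁴ J·s)(3×10⁸ m/s) / (572.9×10⁻⁹ m) = 2.1642 eV

Therefore:
φ = 2.1642 - 0.534 = 1.63 eV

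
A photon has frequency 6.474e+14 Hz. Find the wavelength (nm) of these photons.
463.07 nm

Using the wave equation: c = fλ

Solving for wavelength:
λ = c/f = (3×10⁸ m/s) / (6.474e+14 Hz)
λ = 463.07 nm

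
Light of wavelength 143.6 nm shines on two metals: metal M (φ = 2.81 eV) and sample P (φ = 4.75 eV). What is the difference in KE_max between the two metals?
1.9400 eV

Using KE_max = hc/λ - φ for each metal:

Photon energy: E = hc/λ = 8.6340 eV

For metal M (φ₁ = 2.81 eV):
KE₁ = E - φ₁ = 8.6340 - 2.81 = 5.8240 eV

For sample P (φ₂ = 4.75 eV):
KE₂ = E - φ₂ = 8.6340 - 4.75 = 3.8840 eV

Difference:
ΔKE = KE₁ - KE₂ = 5.8240 - 3.8840 = 1.9400 eV

Note: The difference equals the difference in work functions: 4.75 - 2.81 = 1.94 eV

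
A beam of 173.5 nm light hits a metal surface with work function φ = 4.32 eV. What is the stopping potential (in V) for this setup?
2.8261 V

The stopping potential V_s satisfies: eV_s = KE_max

First, find KE_max using Einstein's equation:
E_photon = hc/λ = 7.1461 eV
KE_max = E_photon - φ = 7.1461 - 4.32 = 2.8261 eV

Since eV_s = KE_max:
V_s = KE_max/e = 2.8261 V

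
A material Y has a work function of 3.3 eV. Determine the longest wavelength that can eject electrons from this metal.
375.71 nm

The threshold wavelength is when the photon energy equals the work function:
hc/λ₀ = φ

Solving for λ₀:
λ₀ = hc/φ = (6.626×10⁻³⁴ J·s)(3×10⁸ m/s) / (3.3 eV × 1.602×10⁻¹⁹ J/eV)
λ₀ = 375.71 nm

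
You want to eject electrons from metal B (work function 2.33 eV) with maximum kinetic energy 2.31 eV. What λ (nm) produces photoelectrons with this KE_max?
267.21 nm

From Einstein's equation: KE_max = hc/λ - φ

Rearranging for λ:
hc/λ = KE_max + φ
λ = hc/(KE_max + φ)

Required photon energy:
E_photon = KE_max + φ = 2.31 + 2.33 = 4.64 eV

Required wavelength:
λ = hc/E_photon = (6.626×10⁻³⁴)(3×10⁸) / (4.64 × 1.602×10⁻¹⁹)
λ = 267.21 nm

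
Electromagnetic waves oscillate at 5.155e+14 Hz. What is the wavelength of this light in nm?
581.56 nm

Using the wave equation: c = fλ

Solving for wavelength:
λ = c/f = (3×10⁸ m/s) / (5.155e+14 Hz)
λ = 581.56 nm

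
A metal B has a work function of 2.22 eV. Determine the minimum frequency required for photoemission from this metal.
5.3679e+14 Hz

The threshold frequency is when the photon energy equals the work function:
hf₀ = φ

Solving for f₀:
f₀ = φ/h = (2.22 eV × 1.602×10⁻¹⁹ J/eV) / (6.626×10⁻³⁴ J·s)
f₀ = 5.3679e+14 Hz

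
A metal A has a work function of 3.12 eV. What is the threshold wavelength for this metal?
397.39 nm

The threshold wavelength is when the photon energy equals the work function:
hc/λ₀ = φ

Solving for λ₀:
λ₀ = hc/φ = (6.626×10⁻³⁴ J·s)(3×10⁸ m/s) / (3.12 eV × 1.602×10⁻¹⁹ J/eV)
λ₀ = 397.39 nm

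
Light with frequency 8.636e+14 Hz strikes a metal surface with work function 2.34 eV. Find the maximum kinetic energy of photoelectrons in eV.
1.2316 eV

Using Einstein's photoelectric equation: KE_max = hf - φ

First, calculate the photon energy:
E_photon = hf = (6.626×10⁻³⁴ J·s)(8.636e+14 Hz)
E_photon = 3.5716 eV

Then, the maximum kinetic energy:
KE_max = E_photon - φ = 3.5716 eV - 2.34 eV = 1.2316 eV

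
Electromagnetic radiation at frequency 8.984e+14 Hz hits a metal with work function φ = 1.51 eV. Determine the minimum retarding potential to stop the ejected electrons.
2.2055 V

The stopping potential V_s satisfies: eV_s = KE_max

First, find KE_max using Einstein's equation:
E_photon = hf = (6.626×10⁻³⁴ J·s)(8.984e+14 Hz) = 3.7155 eV
KE_max = E_photon - φ = 3.7155 - 1.51 = 2.2055 eV

Since eV_s = KE_max:
V_s = KE_max/e = 2.2055 V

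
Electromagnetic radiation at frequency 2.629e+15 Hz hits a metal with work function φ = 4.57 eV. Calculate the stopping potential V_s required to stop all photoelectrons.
6.3027 V

The stopping potential V_s satisfies: eV_s = KE_max

First, find KE_max using Einstein's equation:
E_photon = hf = (6.626×10⁻³⁴ J·s)(2.629e+15 Hz) = 10.8727 eV
KE_max = E_photon - φ = 10.8727 - 4.57 = 6.3027 eV

Since eV_s = KE_max:
V_s = KE_max/e = 6.3027 V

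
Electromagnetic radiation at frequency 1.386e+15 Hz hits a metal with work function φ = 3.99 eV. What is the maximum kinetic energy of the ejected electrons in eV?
1.7420 eV

Using Einstein's photoelectric equation: KE_max = hf - φ

First, calculate the photon energy:
E_photon = hf = (6.626×10⁻³⁴ J·s)(1.386e+15 Hz)
E_photon = 5.7320 eV

Then, the maximum kinetic energy:
KE_max = E_photon - φ = 5.7320 eV - 3.99 eV = 1.7420 eV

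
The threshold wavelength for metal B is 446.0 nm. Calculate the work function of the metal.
2.78 eV

At the threshold wavelength, photon energy equals work function:
φ = hc/λ₀

Calculating:
φ = (6.626×10⁻³⁴ J·s)(3×10⁸ m/s) / (446.0×10⁻⁹ m)
φ = 2.78 eV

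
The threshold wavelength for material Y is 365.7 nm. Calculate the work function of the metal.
3.39 eV

At the threshold wavelength, photon energy equals work function:
φ = hc/λ₀

Calculating:
φ = (6.626×10⁻³⁴ J·s)(3×10⁸ m/s) / (365.7×10⁻⁹ m)
φ = 3.39 eV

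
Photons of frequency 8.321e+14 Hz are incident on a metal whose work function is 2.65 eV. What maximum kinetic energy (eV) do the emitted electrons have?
0.7913 eV

Using Einstein's photoelectric equation: KE_max = hf - φ

First, calculate the photon energy:
E_photon = hf = (6.626×10⁻³⁴ J·s)(8.321e+14 Hz)
E_photon = 3.4413 eV

Then, the maximum kinetic energy:
KE_max = E_photon - φ = 3.4413 eV - 2.65 eV = 0.7913 eV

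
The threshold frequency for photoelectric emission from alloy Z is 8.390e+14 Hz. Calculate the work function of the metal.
3.47 eV

At the threshold frequency, photon energy equals work function:
φ = hf₀

Calculating:
φ = (6.626×10⁻³⁴ J·s)(8.390e+14 Hz)
φ = 3.47 eV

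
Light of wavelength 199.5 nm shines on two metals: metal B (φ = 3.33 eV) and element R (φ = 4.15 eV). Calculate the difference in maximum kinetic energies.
0.8200 eV

Using KE_max = hc/λ - φ for each metal:

Photon energy: E = hc/λ = 6.2147 eV

For metal B (φ₁ = 3.33 eV):
KE₁ = E - φ₁ = 6.2147 - 3.33 = 2.8847 eV

For element R (φ₂ = 4.15 eV):
KE₂ = E - φ₂ = 6.2147 - 4.15 = 2.0647 eV

Difference:
ΔKE = KE₁ - KE₂ = 2.8847 - 2.0647 = 0.8200 eV

Note: The difference equals the difference in work functions: 4.15 - 3.33 = 0.82 eV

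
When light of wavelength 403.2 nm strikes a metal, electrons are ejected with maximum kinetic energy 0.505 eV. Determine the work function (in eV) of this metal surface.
2.57 eV

From Einstein's photoelectric equation: KE_max = hf - φ = hc/λ - φ

Rearranging for φ:
φ = hc/λ - KE_max

Calculate photon energy:
E_photon = hc/λ = 3.0750 eV

Therefore:
φ = 3.0750 - 0.505 = 2.57 eV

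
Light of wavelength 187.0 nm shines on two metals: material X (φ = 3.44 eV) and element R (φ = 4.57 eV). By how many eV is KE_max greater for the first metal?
1.1300 eV

Using KE_max = hc/λ - φ for each metal:

Photon energy: E = hc/λ = 6.6302 eV

For material X (φ₁ = 3.44 eV):
KE₁ = E - φ₁ = 6.6302 - 3.44 = 3.1902 eV

For element R (φ₂ = 4.57 eV):
KE₂ = E - φ₂ = 6.6302 - 4.57 = 2.0602 eV

Difference:
ΔKE = KE₁ - KE₂ = 3.1902 - 2.0602 = 1.1300 eV

Note: The difference equals the difference in work functions: 4.57 - 3.44 = 1.13 eV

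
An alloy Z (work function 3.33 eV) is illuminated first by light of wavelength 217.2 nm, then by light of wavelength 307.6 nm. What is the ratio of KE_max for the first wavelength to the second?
3.3942

Using Einstein's equation: KE_max = hc/λ - φ

For λ₁ = 217.2 nm:
E₁ = hc/λ₁ = 5.7083 eV
KE₁ = E₁ - φ = 5.7083 - 3.33 = 2.3783 eV

For λ₂ = 307.6 nm:
E₂ = hc/λ₂ = 4.0307 eV
KE₂ = E₂ - φ = 4.0307 - 3.33 = 0.7007 eV

Ratio: KE₁/KE₂ = 2.3783/0.7007 = 3.3942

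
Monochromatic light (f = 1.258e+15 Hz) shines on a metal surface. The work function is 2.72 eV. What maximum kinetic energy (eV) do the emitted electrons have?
2.4827 eV

Using Einstein's photoelectric equation: KE_max = hf - φ

First, calculate the photon energy:
E_photon = hf = (6.626×10⁻³⁴ J·s)(1.258e+15 Hz)
E_photon = 5.2027 eV

Then, the maximum kinetic energy:
KE_max = E_photon - φ = 5.2027 eV - 2.72 eV = 2.4827 eV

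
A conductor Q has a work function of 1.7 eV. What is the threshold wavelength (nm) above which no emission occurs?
729.32 nm

The threshold wavelength is when the photon energy equals the work function:
hc/λ₀ = φ

Solving for λ₀:
λ₀ = hc/φ = (6.626×10⁻³⁴ J·s)(3×10⁸ m/s) / (1.7 eV × 1.602×10⁻¹⁹ J/eV)
λ₀ = 729.32 nm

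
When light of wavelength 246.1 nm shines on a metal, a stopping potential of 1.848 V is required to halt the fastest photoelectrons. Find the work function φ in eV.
3.19 eV

The stopping potential gives the maximum kinetic energy: KE_max = eV_s = 1.848 eV

From Einstein's photoelectric equation: KE_max = hc/λ - φ
Rearranging: φ = hc/λ - KE_max

Calculate photon energy:
E_photon = hc/λ = (6.626×10⁻³⁴ J·s)(3×10⁸ m/s) / (246.1×10⁻⁹ m) = 5.0380 eV

Therefore:
φ = 5.0380 - 1.848 = 3.19 eV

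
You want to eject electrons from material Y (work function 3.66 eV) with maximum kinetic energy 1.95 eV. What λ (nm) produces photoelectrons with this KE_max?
221.01 nm

From Einstein's equation: KE_max = hc/λ - φ

Rearranging for λ:
hc/λ = KE_max + φ
λ = hc/(KE_max + φ)

Required photon energy:
E_photon = KE_max + φ = 1.95 + 3.66 = 5.61 eV

Required wavelength:
λ = hc/E_photon = (6.626×10⁻³⁴)(3×10⁸) / (5.61 × 1.602×10⁻¹⁹)
λ = 221.01 nm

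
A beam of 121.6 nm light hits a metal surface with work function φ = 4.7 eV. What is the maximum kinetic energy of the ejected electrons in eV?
5.4961 eV

Using Einstein's photoelectric equation: KE_max = hf - φ = hc/λ - φ

First, calculate the photon energy:
E_photon = hc/λ = (6.626×10⁻³⁴ J·s)(3×10⁸ m/s) / (121.6×10⁻⁹ m)
E_photon = 10.1961 eV

Then, the maximum kinetic energy:
KE_max = E_photon - φ = 10.1961 eV - 4.7 eV = 5.4961 eV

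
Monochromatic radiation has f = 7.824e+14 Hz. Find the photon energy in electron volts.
3.2357 eV

Using E = hf:

E = hf = (6.626×10⁻³⁴ J·s)(7.824e+14 Hz)
E = 3.2357 eV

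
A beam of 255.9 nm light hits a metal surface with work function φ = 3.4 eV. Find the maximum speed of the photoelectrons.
7.1296e+05 m/s

First, find the maximum kinetic energy:
E_photon = hc/λ = 4.8450 eV
KE_max = E_photon - φ = 4.8450 - 3.4 = 1.4450 eV

Convert to Joules: KE_max = 1.4450 × 1.602×10⁻¹⁹ J = 2.3152e-19 J

Then use KE = ½mv² to find velocity:
v = √(2·KE/m) = √(2 × 2.3152e-19 J / 9.109e-31 kg)
v = 7.1296e+05 m/s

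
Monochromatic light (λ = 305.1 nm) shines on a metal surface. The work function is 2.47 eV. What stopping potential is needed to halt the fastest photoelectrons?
1.5937 V

The stopping potential V_s satisfies: eV_s = KE_max

First, find KE_max using Einstein's equation:
E_photon = hc/λ = 4.0637 eV
KE_max = E_photon - φ = 4.0637 - 2.47 = 1.5937 eV

Since eV_s = KE_max:
V_s = KE_max/e = 1.5937 V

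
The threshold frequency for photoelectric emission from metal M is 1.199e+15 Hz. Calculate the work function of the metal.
4.96 eV

At the threshold frequency, photon energy equals work function:
φ = hf₀

Calculating:
φ = (6.626×10⁻³⁴ J·s)(1.199e+15 Hz)
φ = 4.96 eV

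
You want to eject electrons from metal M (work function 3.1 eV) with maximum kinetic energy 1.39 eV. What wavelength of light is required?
276.13 nm

From Einstein's equation: KE_max = hc/λ - φ

Rearranging for λ:
hc/λ = KE_max + φ
λ = hc/(KE_max + φ)

Required photon energy:
E_photon = KE_max + φ = 1.39 + 3.1 = 4.49 eV

Required wavelength:
λ = hc/E_photon = (6.626×10⁻³⁴)(3×10⁸) / (4.49 × 1.602×10⁻¹⁹)
λ = 276.13 nm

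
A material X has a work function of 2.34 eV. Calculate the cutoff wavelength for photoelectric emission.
529.85 nm

The threshold wavelength is when the photon energy equals the work function:
hc/λ₀ = φ

Solving for λ₀:
λ₀ = hc/φ = (6.626×10⁻³⁴ J·s)(3×10⁸ m/s) / (2.34 eV × 1.602×10⁻¹⁹ J/eV)
λ₀ = 529.85 nm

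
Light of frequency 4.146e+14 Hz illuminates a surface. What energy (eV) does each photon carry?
1.7146 eV

Using E = hf:

E = hf = (6.626×10⁻³⁴ J·s)(4.146e+14 Hz)
E = 1.7146 eV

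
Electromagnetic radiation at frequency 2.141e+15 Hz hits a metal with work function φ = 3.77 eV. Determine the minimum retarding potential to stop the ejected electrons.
5.0845 V

The stopping potential V_s satisfies: eV_s = KE_max

First, find KE_max using Einstein's equation:
E_photon = hf = (6.626×10⁻³⁴ J·s)(2.141e+15 Hz) = 8.8545 eV
KE_max = E_photon - φ = 8.8545 - 3.77 = 5.0845 eV

Since eV_s = KE_max:
V_s = KE_max/e = 5.0845 V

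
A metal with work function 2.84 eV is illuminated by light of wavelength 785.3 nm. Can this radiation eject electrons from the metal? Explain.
No

For photoemission, the photon energy must exceed the work function.

Photon energy: E = hc/λ = 1.5788 eV
Work function: φ = 2.84 eV

Since E_photon (1.5788 eV) < φ (2.84 eV), photoemission will NOT occur.
The threshold wavelength is λ₀ = hc/φ = 436.6 nm.
Since 785.3 nm > 436.6 nm, the photons lack sufficient energy.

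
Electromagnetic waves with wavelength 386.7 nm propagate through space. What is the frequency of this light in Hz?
7.7526e+14 Hz

Using the wave equation: c = fλ

Solving for frequency:
f = c/λ = (3×10⁸ m/s) / (386.7×10⁻⁹ m)
f = 7.7526e+14 Hz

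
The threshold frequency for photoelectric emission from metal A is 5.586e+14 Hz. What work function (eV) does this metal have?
2.31 eV

At the threshold frequency, photon energy equals work function:
φ = hf₀

Calculating:
φ = (6.626×10⁻³⁴ J·s)(5.586e+14 Hz)
φ = 2.31 eV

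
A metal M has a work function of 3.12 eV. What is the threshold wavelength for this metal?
397.39 nm

The threshold wavelength is when the photon energy equals the work function:
hc/λ₀ = φ

Solving for λ₀:
λ₀ = hc/φ = (6.626×10⁻³⁴ J·s)(3×10⁸ m/s) / (3.12 eV × 1.602×10⁻¹⁹ J/eV)
λ₀ = 397.39 nm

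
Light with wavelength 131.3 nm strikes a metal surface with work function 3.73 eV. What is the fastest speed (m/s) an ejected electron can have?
1.4176e+06 m/s

First, find the maximum kinetic energy:
E_photon = hc/λ = 9.4428 eV
KE_max = E_photon - φ = 9.4428 - 3.73 = 5.7128 eV

Convert to Joules: KE_max = 5.7128 × 1.602×10⁻¹⁹ J = 9.1529e-19 J

Then use KE = ½mv² to find velocity:
v = √(2·KE/m) = √(2 × 9.1529e-19 J / 9.109e-31 kg)
v = 1.4176e+06 m/s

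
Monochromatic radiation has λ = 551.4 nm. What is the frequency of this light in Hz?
5.4369e+14 Hz

Using the wave equation: c = fλ

Solving for frequency:
f = c/λ = (3×10⁸ m/s) / (551.4×10⁻⁹ m)
f = 5.4369e+14 Hz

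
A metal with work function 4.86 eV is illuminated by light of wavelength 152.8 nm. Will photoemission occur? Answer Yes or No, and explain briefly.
Yes

For photoemission, the photon energy must exceed the work function.

Photon energy: E = hc/λ = 8.1141 eV
Work function: φ = 4.86 eV

Since E_photon (8.1141 eV) > φ (4.86 eV), photoemission WILL occur.
The threshold wavelength is λ₀ = hc/φ = 255.1 nm.
Since 152.8 nm < 255.1 nm, the light has sufficient energy.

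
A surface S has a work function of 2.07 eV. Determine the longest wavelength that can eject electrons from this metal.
598.96 nm

The threshold wavelength is when the photon energy equals the work function:
hc/λ₀ = φ

Solving for λ₀:
λ₀ = hc/φ = (6.626×10⁻³⁴ J·s)(3×10⁸ m/s) / (2.07 eV × 1.602×10⁻¹⁹ J/eV)
λ₀ = 598.96 nm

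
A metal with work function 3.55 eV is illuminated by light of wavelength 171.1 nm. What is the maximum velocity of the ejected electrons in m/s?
1.1403e+06 m/s

First, find the maximum kinetic energy:
E_photon = hc/λ = 7.2463 eV
KE_max = E_photon - φ = 7.2463 - 3.55 = 3.6963 eV

Convert to Joules: KE_max = 3.6963 × 1.602×10⁻¹⁹ J = 5.9221e-19 J

Then use KE = ½mv² to find velocity:
v = √(2·KE/m) = √(2 × 5.9221e-19 J / 9.109e-31 kg)
v = 1.1403e+06 m/s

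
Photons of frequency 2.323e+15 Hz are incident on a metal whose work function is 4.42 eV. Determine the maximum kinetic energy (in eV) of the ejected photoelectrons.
5.1872 eV

Using Einstein's photoelectric equation: KE_max = hf - φ

First, calculate the photon energy:
E_photon = hf = (6.626×10⁻³⁴ J·s)(2.323e+15 Hz)
E_photon = 9.6072 eV

Then, the maximum kinetic energy:
KE_max = E_photon - φ = 9.6072 eV - 4.42 eV = 5.1872 eV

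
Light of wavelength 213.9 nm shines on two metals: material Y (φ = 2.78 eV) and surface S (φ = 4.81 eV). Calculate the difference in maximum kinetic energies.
2.0300 eV

Using KE_max = hc/λ - φ for each metal:

Photon energy: E = hc/λ = 5.7964 eV

For material Y (φ₁ = 2.78 eV):
KE₁ = E - φ₁ = 5.7964 - 2.78 = 3.0164 eV

For surface S (φ₂ = 4.81 eV):
KE₂ = E - φ₂ = 5.7964 - 4.81 = 0.9864 eV

Difference:
ΔKE = KE₁ - KE₂ = 3.0164 - 0.9864 = 2.0300 eV

Note: The difference equals the difference in work functions: 4.81 - 2.78 = 2.03 eV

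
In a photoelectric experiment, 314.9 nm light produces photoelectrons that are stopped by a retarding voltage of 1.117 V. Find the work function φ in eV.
2.82 eV

The stopping potential gives the maximum kinetic energy: KE_max = eV_s = 1.117 eV

From Einstein's photoelectric equation: KE_max = hc/λ - φ
Rearranging: φ = hc/λ - KE_max

Calculate photon energy:
E_photon = hc/λ = (6.626×10⁻³⁴ J·s)(3×10⁸ m/s) / (314.9×10⁻⁹ m) = 3.9373 eV

Therefore:
φ = 3.9373 - 1.117 = 2.82 eV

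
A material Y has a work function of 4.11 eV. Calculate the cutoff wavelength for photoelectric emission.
301.66 nm

The threshold wavelength is when the photon energy equals the work function:
hc/λ₀ = φ

Solving for λ₀:
λ₀ = hc/φ = (6.626×10⁻³⁴ J·s)(3×10⁸ m/s) / (4.11 eV × 1.602×10⁻¹⁹ J/eV)
λ₀ = 301.66 nm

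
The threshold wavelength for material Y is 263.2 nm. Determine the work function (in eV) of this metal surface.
4.71 eV

At the threshold wavelength, photon energy equals work function:
φ = hc/λ₀

Calculating:
φ = (6.626×10⁻³⁴ J·s)(3×10⁸ m/s) / (263.2×10⁻⁹ m)
φ = 4.71 eV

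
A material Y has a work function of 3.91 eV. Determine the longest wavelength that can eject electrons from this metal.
317.10 nm

The threshold wavelength is when the photon energy equals the work function:
hc/λ₀ = φ

Solving for λ₀:
λ₀ = hc/φ = (6.626×10⁻³⁴ J·s)(3×10⁸ m/s) / (3.91 eV × 1.602×10⁻¹⁹ J/eV)
λ₀ = 317.10 nm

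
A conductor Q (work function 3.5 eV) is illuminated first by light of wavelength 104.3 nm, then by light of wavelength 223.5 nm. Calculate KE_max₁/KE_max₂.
4.0966

Using Einstein's equation: KE_max = hc/λ - φ

For λ₁ = 104.3 nm:
E₁ = hc/λ₁ = 11.8873 eV
KE₁ = E₁ - φ = 11.8873 - 3.5 = 8.3873 eV

For λ₂ = 223.5 nm:
E₂ = hc/λ₂ = 5.5474 eV
KE₂ = E₂ - φ = 5.5474 - 3.5 = 2.0474 eV

Ratio: KE₁/KE₂ = 8.3873/2.0474 = 4.0966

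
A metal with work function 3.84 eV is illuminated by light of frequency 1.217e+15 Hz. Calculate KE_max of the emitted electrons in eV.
1.1931 eV

Using Einstein's photoelectric equation: KE_max = hf - φ

First, calculate the photon energy:
E_photon = hf = (6.626×10⁻³⁴ J·s)(1.217e+15 Hz)
E_photon = 5.0331 eV

Then, the maximum kinetic energy:
KE_max = E_photon - φ = 5.0331 eV - 3.84 eV = 1.1931 eV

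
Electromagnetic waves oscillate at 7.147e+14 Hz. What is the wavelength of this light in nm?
419.47 nm

Using the wave equation: c = fλ

Solving for wavelength:
λ = c/f = (3×10⁸ m/s) / (7.147e+14 Hz)
λ = 419.47 nm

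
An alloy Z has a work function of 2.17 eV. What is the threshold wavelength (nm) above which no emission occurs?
571.36 nm

The threshold wavelength is when the photon energy equals the work function:
hc/λ₀ = φ

Solving for λ₀:
λ₀ = hc/φ = (6.626×10⁻³⁴ J·s)(3×10⁸ m/s) / (2.17 eV × 1.602×10⁻¹⁹ J/eV)
λ₀ = 571.36 nm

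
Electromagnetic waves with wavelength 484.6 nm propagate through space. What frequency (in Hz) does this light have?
6.1864e+14 Hz

Using the wave equation: c = fλ

Solving for frequency:
f = c/λ = (3×10⁸ m/s) / (484.6×10⁻⁹ m)
f = 6.1864e+14 Hz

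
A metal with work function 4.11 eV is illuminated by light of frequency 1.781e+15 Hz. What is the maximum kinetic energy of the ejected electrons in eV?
3.2556 eV

Using Einstein's photoelectric equation: KE_max = hf - φ

First, calculate the photon energy:
E_photon = hf = (6.626×10⁻³⁴ J·s)(1.781e+15 Hz)
E_photon = 7.3656 eV

Then, the maximum kinetic energy:
KE_max = E_photon - φ = 7.3656 eV - 4.11 eV = 3.2556 eV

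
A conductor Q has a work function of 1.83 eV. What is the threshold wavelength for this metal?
677.51 nm

The threshold wavelength is when the photon energy equals the work function:
hc/λ₀ = φ

Solving for λ₀:
λ₀ = hc/φ = (6.626×10⁻³⁴ J·s)(3×10⁸ m/s) / (1.83 eV × 1.602×10⁻¹⁹ J/eV)
λ₀ = 677.51 nm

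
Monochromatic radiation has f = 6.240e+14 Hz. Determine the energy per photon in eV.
2.5807 eV

Using E = hf:

E = hf = (6.626×10⁻³⁴ J·s)(6.240e+14 Hz)
E = 2.5807 eV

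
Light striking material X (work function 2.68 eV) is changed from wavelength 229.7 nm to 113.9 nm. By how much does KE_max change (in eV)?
5.4877 eV

Using Einstein's equation: KE_max = hc/λ - φ

For λ₁ = 229.7 nm:
KE₁ = hc/λ₁ - φ = 5.3977 - 2.68 = 2.7177 eV

For λ₂ = 113.9 nm:
KE₂ = hc/λ₂ - φ = 10.8854 - 2.68 = 8.2054 eV

Change in KE:
ΔKE = KE₂ - KE₁ = 8.2054 - 2.7177 = 5.4877 eV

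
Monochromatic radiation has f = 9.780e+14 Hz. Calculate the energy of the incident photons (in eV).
4.0447 eV

Using E = hf:

E = hf = (6.626×10⁻³⁴ J·s)(9.780e+14 Hz)
E = 4.0447 eV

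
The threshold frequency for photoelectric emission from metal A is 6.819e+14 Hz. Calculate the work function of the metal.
2.82 eV

At the threshold frequency, photon energy equals work function:
φ = hf₀

Calculating:
φ = (6.626×10⁻³⁴ J·s)(6.819e+14 Hz)
φ = 2.82 eV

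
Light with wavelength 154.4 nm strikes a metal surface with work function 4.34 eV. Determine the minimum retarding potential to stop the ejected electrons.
3.6901 V

The stopping potential V_s satisfies: eV_s = KE_max

First, find KE_max using Einstein's equation:
E_photon = hc/λ = 8.0301 eV
KE_max = E_photon - φ = 8.0301 - 4.34 = 3.6901 eV

Since eV_s = KE_max:
V_s = KE_max/e = 3.6901 V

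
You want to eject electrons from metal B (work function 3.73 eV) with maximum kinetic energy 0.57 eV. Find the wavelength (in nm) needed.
288.34 nm

From Einstein's equation: KE_max = hc/λ - φ

Rearranging for λ:
hc/λ = KE_max + φ
λ = hc/(KE_max + φ)

Required photon energy:
E_photon = KE_max + φ = 0.57 + 3.73 = 4.30 eV

Required wavelength:
λ = hc/E_photon = (6.626×10⁻³⁴)(3×10⁸) / (4.30 × 1.602×10⁻¹⁹)
λ = 288.34 nm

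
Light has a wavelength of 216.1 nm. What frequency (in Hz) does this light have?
1.3873e+15 Hz

Using the wave equation: c = fλ

Solving for frequency:
f = c/λ = (3×10⁸ m/s) / (216.1×10⁻⁹ m)
f = 1.3873e+15 Hz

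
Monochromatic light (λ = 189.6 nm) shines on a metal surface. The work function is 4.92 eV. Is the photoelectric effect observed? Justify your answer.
Yes

For photoemission, the photon energy must exceed the work function.

Photon energy: E = hc/λ = 6.5393 eV
Work function: φ = 4.92 eV

Since E_photon (6.5393 eV) > φ (4.92 eV), photoemission WILL occur.
The threshold wavelength is λ₀ = hc/φ = 252.0 nm.
Since 189.6 nm < 252.0 nm, the light has sufficient energy.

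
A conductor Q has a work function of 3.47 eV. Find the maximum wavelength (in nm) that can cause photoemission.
357.30 nm

The threshold wavelength is when the photon energy equals the work function:
hc/λ₀ = φ

Solving for λ₀:
λ₀ = hc/φ = (6.626×10⁻³⁴ J·s)(3×10⁸ m/s) / (3.47 eV × 1.602×10⁻¹⁹ J/eV)
λ₀ = 357.30 nm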